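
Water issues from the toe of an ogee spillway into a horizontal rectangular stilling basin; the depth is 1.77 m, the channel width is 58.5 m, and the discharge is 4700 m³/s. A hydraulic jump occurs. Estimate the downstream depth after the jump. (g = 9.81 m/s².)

q = Q/b = 4700/58.5 = 80.3 m²/s; V₁ = q/y₁ = 45.4 m/s. Fr₁ = V₁/√(g·y₁) = 10.9.
From the momentum equation for a rectangular channel, y₂/y₁ = ½[√(1 + 8Fr₁²) − 1] = ½[√950.3 − 1] = 14.9.
y₂ = 14.9 × 1.77 = 26.4 m.

y₂ = 26.4 m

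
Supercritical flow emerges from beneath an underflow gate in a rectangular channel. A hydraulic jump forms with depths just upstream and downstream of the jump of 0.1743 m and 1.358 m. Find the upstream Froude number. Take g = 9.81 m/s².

Fr₁ = 5.852

For a rectangular channel the momentum equation gives q² = ½·g·y₁·y₂·(y₁ + y₂) = ½×9.81×0.1743×1.358×1.532 = 1.779.
q = √1.779 = 1.334 m²/s.
V₁ = q/y₁ = 7.652 m/s; Fr₁ = V₁/√(g·y₁) = 5.852.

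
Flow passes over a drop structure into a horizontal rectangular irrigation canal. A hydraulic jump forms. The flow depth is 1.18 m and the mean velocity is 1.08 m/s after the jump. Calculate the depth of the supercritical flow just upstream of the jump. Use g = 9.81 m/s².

y₁ = 0.203 m

Fr₂ = V₂/√(g·y₂) = 1.08/√(9.81×1.18) = 0.317.
The Bélanger relation is symmetric: y₁/y₂ = ½[√(1 + 8Fr₂²) − 1] = ½[√1.806 − 1] = 0.172.
y₁ = 0.172 × 1.18 = 0.203 m.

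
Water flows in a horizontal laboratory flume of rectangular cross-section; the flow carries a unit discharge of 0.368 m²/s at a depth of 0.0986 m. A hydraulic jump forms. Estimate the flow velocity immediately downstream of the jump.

V₂ = 0.763 m/s

V₁ = q/y₁ = 0.368/0.0986 = 3.73 m/s. Fr₁ = V₁/√(g·y₁) = 3.73/√(9.81×0.0986) = 3.79.
From the momentum equation for a rectangular channel, y₂/y₁ = ½[√(1 + 8Fr₁²) − 1] = ½[√116.2 − 1] = 4.89.
y₂ = 4.89 × 0.0986 = 0.482 m.
V₂ = q/y₂ = 0.368/0.482 = 0.763 m/s.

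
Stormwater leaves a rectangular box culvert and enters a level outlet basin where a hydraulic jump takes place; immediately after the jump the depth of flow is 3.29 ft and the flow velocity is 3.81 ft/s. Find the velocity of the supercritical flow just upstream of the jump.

Fr₂ = V₂/√(g·y₂) = 3.81/√(32.2×3.29) = 0.370.
Since the conjugate-depth ratio holds either way, y₁/y₂ = ½[√(1 + 8Fr₂²) − 1] = ½[√2.096 − 1] = 0.224.
y₁ = 0.224 × 3.29 = 0.737 ft.
V₁ = q/y₁ = 12.5/0.737 = 17.0 ft/s.

V₁ = 17.0 ft/s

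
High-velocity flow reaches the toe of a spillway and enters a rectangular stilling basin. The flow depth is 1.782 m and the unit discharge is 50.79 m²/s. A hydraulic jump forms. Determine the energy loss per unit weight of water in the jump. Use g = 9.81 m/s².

ΔE = 26.38 m

V₁ = q/y₁ = 50.79/1.782 = 28.50 m/s. Fr₁ = V₁/√(g·y₁) = 28.50/√(9.81×1.782) = 6.817.
Conjugate-depth relation: y₂/y₁ = ½[√(1 + 8Fr₁²) − 1] = ½[√372.75 − 1] = 9.153.
y₂ = 9.153 × 1.782 = 16.31 m.
V₂ = q/y₂ = 50.79/16.31 = 3.114 m/s. E₁ = y₁ + V₁²/2g = 43.19 m; E₂ = y₂ + V₂²/2g = 16.81 m. ΔE = E₁ − E₂ = 26.38 m.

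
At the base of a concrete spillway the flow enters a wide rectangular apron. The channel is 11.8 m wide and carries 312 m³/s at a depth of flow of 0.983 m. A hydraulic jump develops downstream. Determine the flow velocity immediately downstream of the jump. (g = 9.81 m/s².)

q = Q/b = 312/11.8 = 26.4 m²/s; V₁ = q/y₁ = 26.9 m/s. Fr₁ = V₁/√(g·y₁) = 8.66.
Bélanger equation: y₂/y₁ = ½[√(1 + 8Fr₁²) − 1] = ½[√601.2 − 1] = 11.8.
y₂ = 11.8 × 0.983 = 11.6 m.
V₂ = q/y₂ = 26.4/11.6 = 2.29 m/s.

V₂ = 2.29 m/s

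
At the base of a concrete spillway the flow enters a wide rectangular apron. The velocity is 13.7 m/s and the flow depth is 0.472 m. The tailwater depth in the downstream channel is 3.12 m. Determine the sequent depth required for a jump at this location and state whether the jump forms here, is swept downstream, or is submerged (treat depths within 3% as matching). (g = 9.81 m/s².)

y₂ = 4.02 m; the jump is swept downstream

Fr₁ = V₁/√(g·y₁) = 13.7/√(9.81×0.472) = 6.37.
By Bélanger, y₂/y₁ = ½[√(1 + 8Fr₁²) − 1] = ½[√325.3 − 1] = 8.52.
y₂ = 8.52 × 0.472 = 4.02 m.
Tailwater y_tw = 3.12 m: y_tw < y₂, so the jump is swept downstream.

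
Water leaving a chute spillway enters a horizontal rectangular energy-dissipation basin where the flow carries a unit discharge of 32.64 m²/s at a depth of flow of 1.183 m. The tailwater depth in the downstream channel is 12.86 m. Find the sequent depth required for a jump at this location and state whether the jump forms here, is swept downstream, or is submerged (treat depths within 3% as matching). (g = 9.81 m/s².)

V₁ = q/y₁ = 32.64/1.183 = 27.59 m/s. Fr₁ = V₁/√(g·y₁) = 27.59/√(9.81×1.183) = 8.099.
Sequent-depth ratio: y₂/y₁ = ½[√(1 + 8Fr₁²) − 1] = ½[√525.77 − 1] = 10.96.
y₂ = 10.96 × 1.183 = 12.97 m.
Tailwater y_tw = 12.86 m: y_tw ≈ y₂, so the jump forms here.

y₂ = 12.97 m; the jump forms here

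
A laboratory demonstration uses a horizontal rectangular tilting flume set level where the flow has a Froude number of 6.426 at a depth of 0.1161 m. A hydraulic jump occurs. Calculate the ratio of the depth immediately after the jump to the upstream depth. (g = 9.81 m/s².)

y₂/y₁ = 8.601

Fr₁ = 6.426 (given).
Sequent-depth ratio: y₂/y₁ = ½[√(1 + 8Fr₁²) − 1] = ½[√331.35 − 1] = 8.601.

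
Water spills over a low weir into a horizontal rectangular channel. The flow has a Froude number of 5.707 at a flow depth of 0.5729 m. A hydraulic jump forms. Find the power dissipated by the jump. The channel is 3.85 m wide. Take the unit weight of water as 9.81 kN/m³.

Fr₁ = 5.707 (given).
From the momentum equation for a rectangular channel, y₂/y₁ = ½[√(1 + 8Fr₁²) − 1] = ½[√261.56 − 1] = 7.586.
y₂ = 7.586 × 0.5729 = 4.346 m.
V₁ = Fr₁·√(g·y₁) = 5.707×√(9.81×0.5729) = 13.53 m/s; q = V₁·y₁ = 7.751 m²/s. V₂ = q/y₂ = 7.751/4.346 = 1.783 m/s. E₁ = y₁ + V₁²/2g = 9.903 m; E₂ = y₂ + V₂²/2g = 4.508 m. ΔE = E₁ − E₂ = 5.394 m.
Q = q·b = 7.751 × 3.85 = 29.84 m³/s. P = γ·Q·ΔE = 9.81 × 29.84 × 5.394 = 1579 kW.

P = 1579 kW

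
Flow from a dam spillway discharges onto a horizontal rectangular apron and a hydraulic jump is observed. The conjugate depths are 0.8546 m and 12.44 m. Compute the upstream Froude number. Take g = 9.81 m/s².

Fr₁ = 10.64

For a rectangular channel the momentum equation gives q² = ½·g·y₁·y₂·(y₁ + y₂) = ½×9.81×0.8546×12.44×13.29 = 693.3.
q = √693.3 = 26.33 m²/s.
V₁ = q/y₁ = 30.81 m/s; Fr₁ = V₁/√(g·y₁) = 10.64.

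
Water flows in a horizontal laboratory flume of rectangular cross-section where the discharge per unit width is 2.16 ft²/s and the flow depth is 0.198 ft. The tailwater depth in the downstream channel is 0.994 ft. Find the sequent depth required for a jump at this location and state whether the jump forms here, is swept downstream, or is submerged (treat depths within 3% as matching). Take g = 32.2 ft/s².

V₁ = q/y₁ = 2.16/0.198 = 10.9 ft/s. Fr₁ = V₁/√(g·y₁) = 10.9/√(32.2×0.198) = 4.32.
Conjugate-depth relation: y₂/y₁ = ½[√(1 + 8Fr₁²) − 1] = ½[√150.3 − 1] = 5.63.
y₂ = 5.63 × 0.198 = 1.11 ft.
Tailwater y_tw = 0.994 ft: y_tw < y₂, so the jump is swept downstream.

y₂ = 1.11 ft; the jump is swept downstream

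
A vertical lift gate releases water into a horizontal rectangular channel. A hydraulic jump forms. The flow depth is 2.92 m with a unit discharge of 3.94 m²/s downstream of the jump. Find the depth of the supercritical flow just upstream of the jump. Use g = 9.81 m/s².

V₂ = q/y₂ = 3.94/2.92 = 1.35 m/s; Fr₂ = V₂/√(g·y₂) = 0.252.
The Bélanger relation is symmetric: y₁/y₂ = ½[√(1 + 8Fr₂²) − 1] = ½[√1.508 − 1] = 0.114.
y₁ = 0.114 × 2.92 = 0.333 m.

y₁ = 0.333 m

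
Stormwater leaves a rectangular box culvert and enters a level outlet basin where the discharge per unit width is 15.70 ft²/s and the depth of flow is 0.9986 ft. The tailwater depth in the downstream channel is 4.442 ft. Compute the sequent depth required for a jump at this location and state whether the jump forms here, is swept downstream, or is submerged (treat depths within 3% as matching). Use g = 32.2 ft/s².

V₁ = q/y₁ = 15.70/0.9986 = 15.72 ft/s. Fr₁ = V₁/√(g·y₁) = 15.72/√(32.2×0.9986) = 2.773.
Conjugate-depth relation: y₂/y₁ = ½[√(1 + 8Fr₁²) − 1] = ½[√62.498 − 1] = 3.453.
y₂ = 3.453 × 0.9986 = 3.448 ft.
Tailwater y_tw = 4.442 ft: y_tw > y₂, so the jump is submerged.

y₂ = 3.448 ft; the jump is submerged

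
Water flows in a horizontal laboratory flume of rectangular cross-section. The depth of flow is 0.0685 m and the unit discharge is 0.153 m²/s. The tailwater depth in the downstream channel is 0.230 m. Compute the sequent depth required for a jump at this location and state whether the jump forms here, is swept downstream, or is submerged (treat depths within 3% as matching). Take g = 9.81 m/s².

y₂ = 0.232 m; the jump forms here

V₁ = q/y₁ = 0.153/0.0685 = 2.23 m/s. Fr₁ = V₁/√(g·y₁) = 2.23/√(9.81×0.0685) = 2.72.
By Bélanger, y₂/y₁ = ½[√(1 + 8Fr₁²) − 1] = ½[√60.39 − 1] = 3.39.
y₂ = 3.39 × 0.0685 = 0.232 m.
Tailwater y_tw = 0.230 m: y_tw ≈ y₂, so the jump forms here.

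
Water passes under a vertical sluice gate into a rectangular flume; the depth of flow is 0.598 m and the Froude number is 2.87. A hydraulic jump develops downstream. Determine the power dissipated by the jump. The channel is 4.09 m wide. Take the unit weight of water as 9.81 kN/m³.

P = 121 kW

Fr₁ = 2.87 (given).
From the momentum equation for a rectangular channel, y₂/y₁ = ½[√(1 + 8Fr₁²) − 1] = ½[√66.90 − 1] = 3.59.
y₂ = 3.59 × 0.598 = 2.15 m.
Head loss: ΔE = (y₂ − y₁)³/(4y₁y₂) = (2.15 − 0.598)³/(4×0.598×2.15) = 3.71/5.13 = 0.723 m.
V₁ = Fr₁·√(g·y₁) = 2.87×√(9.81×0.598) = 6.95 m/s; q = V₁·y₁ = 4.16 m²/s. Q = q·b = 4.16 × 4.09 = 17.0 m³/s. P = γ·Q·ΔE = 9.81 × 17.0 × 0.723 = 121 kW.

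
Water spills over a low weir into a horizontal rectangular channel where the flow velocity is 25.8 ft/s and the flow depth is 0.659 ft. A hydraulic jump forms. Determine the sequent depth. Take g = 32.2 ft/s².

Fr₁ = V₁/√(g·y₁) = 25.8/√(32.2×0.659) = 5.60.
Sequent-depth ratio: y₂/y₁ = ½[√(1 + 8Fr₁²) − 1] = ½[√252.0 − 1] = 7.44.
y₂ = 7.44 × 0.659 = 4.90 ft.

y₂ = 4.90 ft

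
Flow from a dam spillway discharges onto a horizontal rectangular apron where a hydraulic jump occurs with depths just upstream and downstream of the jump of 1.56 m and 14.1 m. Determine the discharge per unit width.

q = 41.1 m²/s

For a rectangular channel the momentum equation gives q² = ½·g·y₁·y₂·(y₁ + y₂) = ½×9.81×1.56×14.1×15.7 = 1690.
q = √1690 = 41.1 m²/s.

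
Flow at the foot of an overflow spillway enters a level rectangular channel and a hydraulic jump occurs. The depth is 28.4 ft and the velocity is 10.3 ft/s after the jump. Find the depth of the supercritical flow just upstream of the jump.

Fr₂ = V₂/√(g·y₂) = 10.3/√(32.2×28.4) = 0.341.
Since the conjugate-depth ratio holds either way, y₁/y₂ = ½[√(1 + 8Fr₂²) − 1] = ½[√1.928 − 1] = 0.194.
y₁ = 0.194 × 28.4 = 5.52 ft.

y₁ = 5.52 ft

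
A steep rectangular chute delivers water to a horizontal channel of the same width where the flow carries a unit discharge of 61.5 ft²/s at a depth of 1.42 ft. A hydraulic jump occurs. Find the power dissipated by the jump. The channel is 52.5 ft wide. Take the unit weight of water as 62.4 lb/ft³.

V₁ = q/y₁ = 61.5/1.42 = 43.3 ft/s. Fr₁ = V₁/√(g·y₁) = 43.3/√(32.2×1.42) = 6.40.
Sequent-depth ratio: y₂/y₁ = ½[√(1 + 8Fr₁²) − 1] = ½[√329.2 − 1] = 8.57.
y₂ = 8.57 × 1.42 = 12.2 ft.
V₂ = q/y₂ = 61.5/12.2 = 5.05 ft/s. E₁ = y₁ + V₁²/2g = 30.5 ft; E₂ = y₂ + V₂²/2g = 12.6 ft. ΔE = E₁ − E₂ = 18.0 ft.
Q = q·b = 61.5 × 52.5 = 3229 cfs. P = γ·Q·ΔE/550 = 62.4 × 3229 × 18.0 / 550 = 6586 hp.

P = 6586 hp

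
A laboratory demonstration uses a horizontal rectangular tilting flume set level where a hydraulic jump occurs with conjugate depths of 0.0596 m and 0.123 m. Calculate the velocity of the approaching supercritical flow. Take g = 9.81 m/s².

V₁ = 1.36 m/s

For a rectangular channel the momentum equation gives q² = ½·g·y₁·y₂·(y₁ + y₂) = ½×9.81×0.0596×0.123×0.183 = 0.00657.
q = √0.00657 = 0.0810 m²/s.
V₁ = q/y₁ = 0.0810/0.0596 = 1.36 m/s.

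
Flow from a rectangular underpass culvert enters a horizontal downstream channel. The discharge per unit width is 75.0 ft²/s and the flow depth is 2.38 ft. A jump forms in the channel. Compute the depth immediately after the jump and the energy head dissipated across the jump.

y₂ = 11.0 ft; ΔE = 6.09 ft

V₁ = q/y₁ = 75.0/2.38 = 31.5 ft/s. Fr₁ = V₁/√(g·y₁) = 31.5/√(32.2×2.38) = 3.60.
From the momentum equation for a rectangular channel, y₂/y₁ = ½[√(1 + 8Fr₁²) − 1] = ½[√104.7 − 1] = 4.62.
y₂ = 4.62 × 2.38 = 11.0 ft.
Head loss: ΔE = (y₂ − y₁)³/(4y₁y₂) = (11.0 − 2.38)³/(4×2.38×11.0) = 637/105 = 6.09 ft.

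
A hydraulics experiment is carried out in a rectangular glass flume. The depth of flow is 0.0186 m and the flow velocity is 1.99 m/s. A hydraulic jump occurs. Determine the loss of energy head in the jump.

Fr₁ = V₁/√(g·y₁) = 1.99/√(9.81×0.0186) = 4.66.
Bélanger equation: y₂/y₁ = ½[√(1 + 8Fr₁²) − 1] = ½[√174.6 − 1] = 6.11.
y₂ = 6.11 × 0.0186 = 0.114 m.
q = V₁·y₁ = 1.99 × 0.0186 = 0.0370 m²/s. V₂ = q/y₂ = 0.0370/0.114 = 0.326 m/s. E₁ = y₁ + V₁²/2g = 0.220 m; E₂ = y₂ + V₂²/2g = 0.119 m. ΔE = E₁ − E₂ = 0.101 m.

ΔE = 0.101 m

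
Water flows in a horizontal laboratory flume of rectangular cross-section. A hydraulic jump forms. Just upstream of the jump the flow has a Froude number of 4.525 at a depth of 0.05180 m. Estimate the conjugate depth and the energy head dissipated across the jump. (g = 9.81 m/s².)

y₂ = 0.3066 m; ΔE = 0.2604 m

Fr₁ = 4.525 (given).
Conjugate-depth relation: y₂/y₁ = ½[√(1 + 8Fr₁²) − 1] = ½[√164.81 − 1] = 5.919.
y₂ = 5.919 × 0.05180 = 0.3066 m.
Head loss: ΔE = (y₂ − y₁)³/(4y₁y₂) = (0.3066 − 0.05180)³/(4×0.05180×0.3066) = 0.01654/0.06353 = 0.2604 m.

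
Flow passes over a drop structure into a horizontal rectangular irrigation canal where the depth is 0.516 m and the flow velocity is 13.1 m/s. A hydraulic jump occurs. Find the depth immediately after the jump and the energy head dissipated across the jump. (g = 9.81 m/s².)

y₂ = 4.00 m; ΔE = 5.12 m

Fr₁ = V₁/√(g·y₁) = 13.1/√(9.81×0.516) = 5.82.
Bélanger equation: y₂/y₁ = ½[√(1 + 8Fr₁²) − 1] = ½[√272.2 − 1] = 7.75.
y₂ = 7.75 × 0.516 = 4.00 m.
Head loss: ΔE = (y₂ − y₁)³/(4y₁y₂) = (4.00 − 0.516)³/(4×0.516×4.00) = 42.2/8.25 = 5.12 m.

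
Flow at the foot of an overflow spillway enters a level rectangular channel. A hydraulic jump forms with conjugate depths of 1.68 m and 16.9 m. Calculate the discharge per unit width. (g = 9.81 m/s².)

For a rectangular channel the momentum equation gives q² = ½·g·y₁·y₂·(y₁ + y₂) = ½×9.81×1.68×16.9×18.6 = 2588.
q = √2588 = 50.9 m²/s.

q = 50.9 m²/s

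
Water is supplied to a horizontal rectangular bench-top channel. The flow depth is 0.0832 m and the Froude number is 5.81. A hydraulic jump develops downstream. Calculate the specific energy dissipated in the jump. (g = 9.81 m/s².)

Fr₁ = 5.81 (given).
Sequent-depth ratio: y₂/y₁ = ½[√(1 + 8Fr₁²) − 1] = ½[√271.0 − 1] = 7.73.
y₂ = 7.73 × 0.0832 = 0.643 m.
V₁ = Fr₁·√(g·y₁) = 5.81×√(9.81×0.0832) = 5.25 m/s; q = V₁·y₁ = 0.437 m²/s. V₂ = q/y₂ = 0.437/0.643 = 0.679 m/s. E₁ = y₁ + V₁²/2g = 1.49 m; E₂ = y₂ + V₂²/2g = 0.667 m. ΔE = E₁ − E₂ = 0.821 m.

ΔE = 0.821 m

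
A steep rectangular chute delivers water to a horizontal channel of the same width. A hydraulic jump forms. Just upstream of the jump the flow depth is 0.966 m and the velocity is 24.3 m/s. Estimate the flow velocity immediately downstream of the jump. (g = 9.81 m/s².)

V₂ = 2.28 m/s

Fr₁ = V₁/√(g·y₁) = 24.3/√(9.81×0.966) = 7.89.
Sequent-depth ratio: y₂/y₁ = ½[√(1 + 8Fr₁²) − 1] = ½[√499.5 − 1] = 10.7.
y₂ = 10.7 × 0.966 = 10.3 m.
q = V₁·y₁ = 24.3 × 0.966 = 23.5 m²/s.
V₂ = q/y₂ = 23.5/10.3 = 2.28 m/s.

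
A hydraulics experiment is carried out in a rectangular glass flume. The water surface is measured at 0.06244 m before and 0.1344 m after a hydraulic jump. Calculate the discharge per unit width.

For a rectangular channel the momentum equation gives q² = ½·g·y₁·y₂·(y₁ + y₂) = ½×9.81×0.06244×0.1344×0.1968 = 0.008102.
q = √0.008102 = 0.09001 m²/s.

q = 0.09001 m²/s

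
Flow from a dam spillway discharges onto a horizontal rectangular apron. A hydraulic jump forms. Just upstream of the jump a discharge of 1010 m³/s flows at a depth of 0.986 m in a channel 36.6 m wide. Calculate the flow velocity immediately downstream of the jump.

q = Q/b = 1010/36.6 = 27.6 m²/s; V₁ = q/y₁ = 28.0 m/s. Fr₁ = V₁/√(g·y₁) = 9.00.
Bélanger equation: y₂/y₁ = ½[√(1 + 8Fr₁²) − 1] = ½[√648.8 − 1] = 12.2.
y₂ = 12.2 × 0.986 = 12.1 m.
V₂ = q/y₂ = 27.6/12.1 = 2.29 m/s.

V₂ = 2.29 m/s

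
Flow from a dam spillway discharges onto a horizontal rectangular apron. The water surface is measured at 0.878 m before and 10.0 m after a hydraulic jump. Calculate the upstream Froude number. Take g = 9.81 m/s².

For a rectangular channel the momentum equation gives q² = ½·g·y₁·y₂·(y₁ + y₂) = ½×9.81×0.878×10.0×10.9 = 468.
q = √468 = 21.6 m²/s.
V₁ = q/y₁ = 24.7 m/s; Fr₁ = V₁/√(g·y₁) = 8.40.

Fr₁ = 8.40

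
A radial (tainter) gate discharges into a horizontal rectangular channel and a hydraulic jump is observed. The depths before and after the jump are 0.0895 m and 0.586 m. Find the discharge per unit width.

For a rectangular channel the momentum equation gives q² = ½·g·y₁·y₂·(y₁ + y₂) = ½×9.81×0.0895×0.586×0.675 = 0.174.
q = √0.174 = 0.417 m²/s.

q = 0.417 m²/s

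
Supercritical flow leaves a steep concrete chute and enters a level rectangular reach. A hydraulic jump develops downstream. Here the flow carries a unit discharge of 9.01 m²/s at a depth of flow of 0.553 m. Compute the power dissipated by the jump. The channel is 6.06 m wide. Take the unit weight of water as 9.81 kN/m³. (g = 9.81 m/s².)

V₁ = q/y₁ = 9.01/0.553 = 16.3 m/s. Fr₁ = V₁/√(g·y₁) = 16.3/√(9.81×0.553) = 7.00.
Sequent-depth ratio: y₂/y₁ = ½[√(1 + 8Fr₁²) − 1] = ½[√392.5 − 1] = 9.41.
y₂ = 9.41 × 0.553 = 5.20 m.
Head loss: ΔE = (y₂ − y₁)³/(4y₁y₂) = (5.20 − 0.553)³/(4×0.553×5.20) = 100/11.5 = 8.73 m.
Q = q·b = 9.01 × 6.06 = 54.6 m³/s. P = γ·Q·ΔE = 9.81 × 54.6 × 8.73 = 4676 kW.

P = 4676 kW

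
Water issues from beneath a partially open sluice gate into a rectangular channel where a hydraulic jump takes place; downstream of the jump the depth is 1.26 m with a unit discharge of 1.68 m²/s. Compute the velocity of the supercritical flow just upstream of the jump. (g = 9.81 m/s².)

V₁ = 5.72 m/s

V₂ = q/y₂ = 1.68/1.26 = 1.33 m/s; Fr₂ = V₂/√(g·y₂) = 0.379.
The Bélanger relation is symmetric: y₁/y₂ = ½[√(1 + 8Fr₂²) − 1] = ½[√2.151 − 1] = 0.233.
y₁ = 0.233 × 1.26 = 0.294 m.
V₁ = q/y₁ = 1.68/0.294 = 5.72 m/s.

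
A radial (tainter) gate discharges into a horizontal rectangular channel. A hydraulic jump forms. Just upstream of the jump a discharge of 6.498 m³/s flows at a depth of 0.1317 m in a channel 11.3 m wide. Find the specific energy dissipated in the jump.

q = Q/b = 6.498/11.3 = 0.5750 m²/s; V₁ = q/y₁ = 4.366 m/s. Fr₁ = V₁/√(g·y₁) = 3.841.
From the momentum equation for a rectangular channel, y₂/y₁ = ½[√(1 + 8Fr₁²) − 1] = ½[√119.05 − 1] = 4.956.
y₂ = 4.956 × 0.1317 = 0.6526 m.
Head loss: ΔE = (y₂ − y₁)³/(4y₁y₂) = (0.6526 − 0.1317)³/(4×0.1317×0.6526) = 0.1414/0.3438 = 0.4112 m.

ΔE = 0.4112 m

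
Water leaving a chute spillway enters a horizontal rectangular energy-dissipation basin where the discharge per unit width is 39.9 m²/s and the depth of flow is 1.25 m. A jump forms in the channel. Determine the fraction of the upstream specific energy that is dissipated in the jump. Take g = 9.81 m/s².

ΔE/E₁ = 0.702 (70.2%)

V₁ = q/y₁ = 39.9/1.25 = 31.9 m/s. Fr₁ = V₁/√(g·y₁) = 31.9/√(9.81×1.25) = 9.12.
Bélanger equation: y₂/y₁ = ½[√(1 + 8Fr₁²) − 1] = ½[√665.7 − 1] = 12.4.
y₂ = 12.4 × 1.25 = 15.5 m.
E₁ = y₁ + V₁²/2g = 53.2 m. ΔE = (y₂ − y₁)³/(4y₁y₂) = 37.3 m. ΔE/E₁ = 37.3/53.2 = 0.702.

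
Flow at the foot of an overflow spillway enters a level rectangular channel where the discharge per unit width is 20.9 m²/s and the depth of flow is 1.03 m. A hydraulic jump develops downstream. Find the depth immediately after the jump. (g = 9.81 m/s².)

V₁ = q/y₁ = 20.9/1.03 = 20.3 m/s. Fr₁ = V₁/√(g·y₁) = 20.3/√(9.81×1.03) = 6.38.
From the momentum equation for a rectangular channel, y₂/y₁ = ½[√(1 + 8Fr₁²) − 1] = ½[√327.0 − 1] = 8.54.
y₂ = 8.54 × 1.03 = 8.80 m.

y₂ = 8.80 m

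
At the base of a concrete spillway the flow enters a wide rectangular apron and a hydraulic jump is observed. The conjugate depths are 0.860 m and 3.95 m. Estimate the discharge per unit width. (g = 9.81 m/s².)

For a rectangular channel the momentum equation gives q² = ½·g·y₁·y₂·(y₁ + y₂) = ½×9.81×0.860×3.95×4.81 = 80.1.
q = √80.1 = 8.95 m²/s.

q = 8.95 m²/s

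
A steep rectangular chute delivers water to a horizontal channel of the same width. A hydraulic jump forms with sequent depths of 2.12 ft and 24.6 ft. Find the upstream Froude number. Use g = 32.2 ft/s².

For a rectangular channel the momentum equation gives q² = ½·g·y₁·y₂·(y₁ + y₂) = ½×32.2×2.12×24.6×26.7 = 22435.
q = √22435 = 150 ft²/s.
V₁ = q/y₁ = 70.7 ft/s; Fr₁ = V₁/√(g·y₁) = 8.55.

Fr₁ = 8.55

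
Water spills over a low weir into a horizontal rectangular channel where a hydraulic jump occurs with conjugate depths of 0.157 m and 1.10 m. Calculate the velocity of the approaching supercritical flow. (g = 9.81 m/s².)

For a rectangular channel the momentum equation gives q² = ½·g·y₁·y₂·(y₁ + y₂) = ½×9.81×0.157×1.10×1.26 = 1.06.
q = √1.06 = 1.03 m²/s.
V₁ = q/y₁ = 1.03/0.157 = 6.57 m/s.

V₁ = 6.57 m/s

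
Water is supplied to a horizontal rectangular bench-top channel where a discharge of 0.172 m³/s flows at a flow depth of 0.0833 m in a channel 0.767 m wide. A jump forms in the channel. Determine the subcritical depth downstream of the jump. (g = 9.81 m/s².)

y₂ = 0.312 m

q = Q/b = 0.172/0.767 = 0.224 m²/s; V₁ = q/y₁ = 2.69 m/s. Fr₁ = V₁/√(g·y₁) = 2.98.
Bélanger equation: y₂/y₁ = ½[√(1 + 8Fr₁²) − 1] = ½[√71.95 − 1] = 3.74.
y₂ = 3.74 × 0.0833 = 0.312 m.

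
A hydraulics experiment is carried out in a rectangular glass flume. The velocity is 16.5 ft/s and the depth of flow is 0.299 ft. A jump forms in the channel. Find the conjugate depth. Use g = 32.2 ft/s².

y₂ = 2.10 ft

Fr₁ = V₁/√(g·y₁) = 16.5/√(32.2×0.299) = 5.32.
Conjugate-depth relation: y₂/y₁ = ½[√(1 + 8Fr₁²) − 1] = ½[√227.2 − 1] = 7.04.
y₂ = 7.04 × 0.299 = 2.10 ft.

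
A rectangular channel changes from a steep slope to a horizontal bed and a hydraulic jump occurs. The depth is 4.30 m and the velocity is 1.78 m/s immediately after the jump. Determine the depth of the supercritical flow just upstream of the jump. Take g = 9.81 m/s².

Fr₂ = V₂/√(g·y₂) = 1.78/√(9.81×4.30) = 0.274.
Applying the sequent-depth relation in reverse, y₁/y₂ = ½[√(1 + 8Fr₂²) − 1] = ½[√1.601 − 1] = 0.133.
y₁ = 0.133 × 4.30 = 0.570 m.

y₁ = 0.570 m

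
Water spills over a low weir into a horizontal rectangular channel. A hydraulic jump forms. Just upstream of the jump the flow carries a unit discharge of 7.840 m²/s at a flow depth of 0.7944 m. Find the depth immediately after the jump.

V₁ = q/y₁ = 7.840/0.7944 = 9.869 m/s. Fr₁ = V₁/√(g·y₁) = 9.869/√(9.81×0.7944) = 3.535.
Conjugate-depth relation: y₂/y₁ = ½[√(1 + 8Fr₁²) − 1] = ½[√100.99 − 1] = 4.525.
y₂ = 4.525 × 0.7944 = 3.594 m.

y₂ = 3.594 m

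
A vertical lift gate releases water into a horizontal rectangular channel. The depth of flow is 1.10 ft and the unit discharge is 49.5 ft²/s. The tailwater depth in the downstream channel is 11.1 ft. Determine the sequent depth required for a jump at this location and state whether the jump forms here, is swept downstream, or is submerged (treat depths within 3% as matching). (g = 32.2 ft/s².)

V₁ = q/y₁ = 49.5/1.10 = 45.0 ft/s. Fr₁ = V₁/√(g·y₁) = 45.0/√(32.2×1.10) = 7.56.
From the momentum equation for a rectangular channel, y₂/y₁ = ½[√(1 + 8Fr₁²) − 1] = ½[√458.4 − 1] = 10.2.
y₂ = 10.2 × 1.10 = 11.2 ft.
Tailwater y_tw = 11.1 ft: y_tw ≈ y₂, so the jump forms here.

y₂ = 11.2 ft; the jump forms here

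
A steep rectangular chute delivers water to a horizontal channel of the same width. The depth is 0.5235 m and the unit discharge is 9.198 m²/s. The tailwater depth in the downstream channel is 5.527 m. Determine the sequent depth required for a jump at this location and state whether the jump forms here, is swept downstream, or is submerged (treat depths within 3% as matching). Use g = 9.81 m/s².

V₁ = q/y₁ = 9.198/0.5235 = 17.57 m/s. Fr₁ = V₁/√(g·y₁) = 17.57/√(9.81×0.5235) = 7.753.
By Bélanger, y₂/y₁ = ½[√(1 + 8Fr₁²) − 1] = ½[√481.90 − 1] = 10.48.
y₂ = 10.48 × 0.5235 = 5.484 m.
Tailwater y_tw = 5.527 m: y_tw ≈ y₂, so the jump forms here.

y₂ = 5.484 m; the jump forms here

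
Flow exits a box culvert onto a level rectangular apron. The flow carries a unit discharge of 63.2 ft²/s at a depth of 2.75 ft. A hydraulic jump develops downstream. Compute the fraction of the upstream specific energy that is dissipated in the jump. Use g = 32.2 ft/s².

ΔE/E₁ = 0.165 (16.5%)

V₁ = q/y₁ = 63.2/2.75 = 23.0 ft/s. Fr₁ = V₁/√(g·y₁) = 23.0/√(32.2×2.75) = 2.44.
Bélanger equation: y₂/y₁ = ½[√(1 + 8Fr₁²) − 1] = ½[√48.72 − 1] = 2.99.
y₂ = 2.99 × 2.75 = 8.22 ft.
E₁ = y₁ + V₁²/2g = 11.0 ft. ΔE = (y₂ − y₁)³/(4y₁y₂) = 1.81 ft. ΔE/E₁ = 1.81/11.0 = 0.165.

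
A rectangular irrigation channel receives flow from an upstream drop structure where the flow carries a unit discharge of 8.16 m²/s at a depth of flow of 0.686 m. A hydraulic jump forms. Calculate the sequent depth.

y₂ = 4.12 m

V₁ = q/y₁ = 8.16/0.686 = 11.9 m/s. Fr₁ = V₁/√(g·y₁) = 11.9/√(9.81×0.686) = 4.59.
Conjugate-depth relation: y₂/y₁ = ½[√(1 + 8Fr₁²) − 1] = ½[√169.2 − 1] = 6.00.
y₂ = 6.00 × 0.686 = 4.12 m.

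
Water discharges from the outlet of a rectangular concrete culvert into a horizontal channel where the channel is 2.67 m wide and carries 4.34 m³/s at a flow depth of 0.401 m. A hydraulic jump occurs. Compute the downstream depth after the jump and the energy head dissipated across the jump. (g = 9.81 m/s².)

q = Q/b = 4.34/2.67 = 1.63 m²/s; V₁ = q/y₁ = 4.05 m/s. Fr₁ = V₁/√(g·y₁) = 2.04.
Sequent-depth ratio: y₂/y₁ = ½[√(1 + 8Fr₁²) − 1] = ½[√34.42 − 1] = 2.43.
y₂ = 2.43 × 0.401 = 0.976 m.
Head loss: ΔE = (y₂ − y₁)³/(4y₁y₂) = (0.976 − 0.401)³/(4×0.401×0.976) = 0.190/1.57 = 0.121 m.

y₂ = 0.976 m; ΔE = 0.121 m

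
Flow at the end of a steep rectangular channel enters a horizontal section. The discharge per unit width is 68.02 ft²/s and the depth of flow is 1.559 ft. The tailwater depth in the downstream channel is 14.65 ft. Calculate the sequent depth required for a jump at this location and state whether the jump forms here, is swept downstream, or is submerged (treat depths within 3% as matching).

V₁ = q/y₁ = 68.02/1.559 = 43.63 ft/s. Fr₁ = V₁/√(g·y₁) = 43.63/√(32.2×1.559) = 6.158.
By Bélanger, y₂/y₁ = ½[√(1 + 8Fr₁²) − 1] = ½[√304.37 − 1] = 8.223.
y₂ = 8.223 × 1.559 = 12.82 ft.
Tailwater y_tw = 14.65 ft: y_tw > y₂, so the jump is submerged.

y₂ = 12.82 ft; the jump is submerged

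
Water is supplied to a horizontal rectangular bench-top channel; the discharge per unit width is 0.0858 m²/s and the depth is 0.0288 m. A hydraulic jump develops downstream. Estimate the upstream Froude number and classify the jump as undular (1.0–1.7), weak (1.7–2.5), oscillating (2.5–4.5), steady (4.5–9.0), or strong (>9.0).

V₁ = q/y₁ = 0.0858/0.0288 = 2.98 m/s. Fr₁ = V₁/√(g·y₁) = 2.98/√(9.81×0.0288) = 5.60.
Fr₁ = 5.60 lies in the steady range.

Fr₁ = 5.60; steady jump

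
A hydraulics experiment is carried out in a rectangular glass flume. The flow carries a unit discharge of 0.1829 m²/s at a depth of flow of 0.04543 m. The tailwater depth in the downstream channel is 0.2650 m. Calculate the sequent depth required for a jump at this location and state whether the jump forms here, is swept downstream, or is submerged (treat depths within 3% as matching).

y₂ = 0.3654 m; the jump is swept downstream

V₁ = q/y₁ = 0.1829/0.04543 = 4.026 m/s. Fr₁ = V₁/√(g·y₁) = 4.026/√(9.81×0.04543) = 6.031.
Conjugate-depth relation: y₂/y₁ = ½[√(1 + 8Fr₁²) − 1] = ½[√291.95 − 1] = 8.043.
y₂ = 8.043 × 0.04543 = 0.3654 m.
Tailwater y_tw = 0.2650 m: y_tw < y₂, so the jump is swept downstream.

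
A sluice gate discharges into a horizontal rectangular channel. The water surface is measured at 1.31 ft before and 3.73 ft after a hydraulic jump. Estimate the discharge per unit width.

For a rectangular channel the momentum equation gives q² = ½·g·y₁·y₂·(y₁ + y₂) = ½×32.2×1.31×3.73×5.04 = 396.
q = √396 = 19.9 ft²/s.

q = 19.9 ft²/s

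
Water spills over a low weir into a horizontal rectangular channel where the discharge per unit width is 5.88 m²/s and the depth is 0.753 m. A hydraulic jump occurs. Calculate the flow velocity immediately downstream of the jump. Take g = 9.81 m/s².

V₁ = q/y₁ = 5.88/0.753 = 7.81 m/s. Fr₁ = V₁/√(g·y₁) = 7.81/√(9.81×0.753) = 2.87.
Sequent-depth ratio: y₂/y₁ = ½[√(1 + 8Fr₁²) − 1] = ½[√67.04 − 1] = 3.59.
y₂ = 3.59 × 0.753 = 2.71 m.
V₂ = q/y₂ = 5.88/2.71 = 2.17 m/s.

V₂ = 2.17 m/s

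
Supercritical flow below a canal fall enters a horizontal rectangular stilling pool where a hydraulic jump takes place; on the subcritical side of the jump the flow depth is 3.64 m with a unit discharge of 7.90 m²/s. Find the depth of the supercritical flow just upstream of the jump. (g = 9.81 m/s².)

y₁ = 0.789 m

V₂ = q/y₂ = 7.90/3.64 = 2.17 m/s; Fr₂ = V₂/√(g·y₂) = 0.363.
From the momentum equation (using Fr₂), y₁/y₂ = ½[√(1 + 8Fr₂²) − 1] = ½[√2.055 − 1] = 0.217.
y₁ = 0.217 × 3.64 = 0.789 m.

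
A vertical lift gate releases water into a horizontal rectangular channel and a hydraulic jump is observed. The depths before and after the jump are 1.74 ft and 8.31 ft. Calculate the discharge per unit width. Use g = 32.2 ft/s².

For a rectangular channel the momentum equation gives q² = ½·g·y₁·y₂·(y₁ + y₂) = ½×32.2×1.74×8.31×10.1 = 2340.
q = √2340 = 48.4 ft²/s.

q = 48.4 ft²/s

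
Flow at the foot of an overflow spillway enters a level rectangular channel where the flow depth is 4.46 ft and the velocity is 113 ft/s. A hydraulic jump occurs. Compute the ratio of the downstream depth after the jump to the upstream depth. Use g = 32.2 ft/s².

Fr₁ = V₁/√(g·y₁) = 113/√(32.2×4.46) = 9.43.
From the momentum equation for a rectangular channel, y₂/y₁ = ½[√(1 + 8Fr₁²) − 1] = ½[√712.3 − 1] = 12.8.

y₂/y₁ = 12.8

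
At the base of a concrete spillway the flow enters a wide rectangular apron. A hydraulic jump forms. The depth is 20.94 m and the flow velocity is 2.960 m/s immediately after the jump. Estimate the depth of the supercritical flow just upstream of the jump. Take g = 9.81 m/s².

Fr₂ = V₂/√(g·y₂) = 2.960/√(9.81×20.94) = 0.2065.
From the momentum equation (using Fr₂), y₁/y₂ = ½[√(1 + 8Fr₂²) − 1] = ½[√1.3412 − 1] = 0.07905.
y₁ = 0.07905 × 20.94 = 1.655 m.

y₁ = 1.655 m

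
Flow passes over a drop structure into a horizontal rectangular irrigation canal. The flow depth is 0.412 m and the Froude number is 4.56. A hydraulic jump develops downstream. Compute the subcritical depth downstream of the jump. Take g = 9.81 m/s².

Fr₁ = 4.56 (given).
Conjugate-depth relation: y₂/y₁ = ½[√(1 + 8Fr₁²) − 1] = ½[√167.3 − 1] = 5.97.
y₂ = 5.97 × 0.412 = 2.46 m.

y₂ = 2.46 m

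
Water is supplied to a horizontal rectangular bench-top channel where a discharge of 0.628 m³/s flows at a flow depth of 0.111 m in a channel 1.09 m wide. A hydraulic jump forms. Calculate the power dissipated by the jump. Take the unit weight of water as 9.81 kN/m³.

q = Q/b = 0.628/1.09 = 0.576 m²/s; V₁ = q/y₁ = 5.19 m/s. Fr₁ = V₁/√(g·y₁) = 4.97.
From the momentum equation for a rectangular channel, y₂/y₁ = ½[√(1 + 8Fr₁²) − 1] = ½[√198.9 − 1] = 6.55.
y₂ = 6.55 × 0.111 = 0.727 m.
Head loss: ΔE = (y₂ − y₁)³/(4y₁y₂) = (0.727 − 0.111)³/(4×0.111×0.727) = 0.234/0.323 = 0.725 m.
P = γ·Q·ΔE = 9.81 × 0.628 × 0.725 = 4.47 kW.

P = 4.47 kW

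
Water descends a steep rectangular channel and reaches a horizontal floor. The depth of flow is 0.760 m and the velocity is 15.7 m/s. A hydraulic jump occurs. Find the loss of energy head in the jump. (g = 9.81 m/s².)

Fr₁ = V₁/√(g·y₁) = 15.7/√(9.81×0.760) = 5.75.
Conjugate-depth relation: y₂/y₁ = ½[√(1 + 8Fr₁²) − 1] = ½[√265.5 − 1] = 7.65.
y₂ = 7.65 × 0.760 = 5.81 m.
Head loss: ΔE = (y₂ − y₁)³/(4y₁y₂) = (5.81 − 0.760)³/(4×0.760×5.81) = 129/17.7 = 7.30 m.

ΔE = 7.30 m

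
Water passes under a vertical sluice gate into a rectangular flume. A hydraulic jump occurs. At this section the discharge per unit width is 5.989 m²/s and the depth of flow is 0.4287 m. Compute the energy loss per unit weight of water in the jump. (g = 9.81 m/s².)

ΔE = 6.336 m

V₁ = q/y₁ = 5.989/0.4287 = 13.97 m/s. Fr₁ = V₁/√(g·y₁) = 13.97/√(9.81×0.4287) = 6.812.
Bélanger equation: y₂/y₁ = ½[√(1 + 8Fr₁²) − 1] = ½[√372.25 − 1] = 9.147.
y₂ = 9.147 × 0.4287 = 3.921 m.
V₂ = q/y₂ = 5.989/3.921 = 1.527 m/s. E₁ = y₁ + V₁²/2g = 10.38 m; E₂ = y₂ + V₂²/2g = 4.040 m. ΔE = E₁ − E₂ = 6.336 m.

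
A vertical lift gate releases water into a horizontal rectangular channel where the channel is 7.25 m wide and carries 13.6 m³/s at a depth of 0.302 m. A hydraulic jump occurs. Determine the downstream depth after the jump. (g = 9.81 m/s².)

y₂ = 1.40 m

q = Q/b = 13.6/7.25 = 1.88 m²/s; V₁ = q/y₁ = 6.21 m/s. Fr₁ = V₁/√(g·y₁) = 3.61.
By Bélanger, y₂/y₁ = ½[√(1 + 8Fr₁²) − 1] = ½[√105.2 − 1] = 4.63.
y₂ = 4.63 × 0.302 = 1.40 m.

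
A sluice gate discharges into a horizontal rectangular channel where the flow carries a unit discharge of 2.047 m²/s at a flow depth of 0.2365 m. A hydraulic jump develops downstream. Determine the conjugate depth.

V₁ = q/y₁ = 2.047/0.2365 = 8.655 m/s. Fr₁ = V₁/√(g·y₁) = 8.655/√(9.81×0.2365) = 5.682.
Sequent-depth ratio: y₂/y₁ = ½[√(1 + 8Fr₁²) − 1] = ½[√259.32 − 1] = 7.552.
y₂ = 7.552 × 0.2365 = 1.786 m.

y₂ = 1.786 m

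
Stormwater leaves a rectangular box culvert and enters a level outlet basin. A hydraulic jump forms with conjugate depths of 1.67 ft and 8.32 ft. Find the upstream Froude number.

Fr₁ = 3.86

For a rectangular channel the momentum equation gives q² = ½·g·y₁·y₂·(y₁ + y₂) = ½×32.2×1.67×8.32×9.99 = 2235.
q = √2235 = 47.3 ft²/s.
V₁ = q/y₁ = 28.3 ft/s; Fr₁ = V₁/√(g·y₁) = 3.86.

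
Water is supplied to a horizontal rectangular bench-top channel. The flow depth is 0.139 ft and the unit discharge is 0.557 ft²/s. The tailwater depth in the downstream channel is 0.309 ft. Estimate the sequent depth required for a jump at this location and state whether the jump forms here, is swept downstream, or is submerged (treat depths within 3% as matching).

V₁ = q/y₁ = 0.557/0.139 = 4.01 ft/s. Fr₁ = V₁/√(g·y₁) = 4.01/√(32.2×0.139) = 1.89.
Bélanger equation: y₂/y₁ = ½[√(1 + 8Fr₁²) − 1] = ½[√29.70 − 1] = 2.22.
y₂ = 2.22 × 0.139 = 0.309 ft.
Tailwater y_tw = 0.309 ft: y_tw ≈ y₂, so the jump forms here.

y₂ = 0.309 ft; the jump forms here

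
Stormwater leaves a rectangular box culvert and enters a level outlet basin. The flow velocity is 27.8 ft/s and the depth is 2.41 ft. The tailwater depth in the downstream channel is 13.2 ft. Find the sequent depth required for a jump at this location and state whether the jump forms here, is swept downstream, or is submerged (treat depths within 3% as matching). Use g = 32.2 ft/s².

y₂ = 9.62 ft; the jump is submerged

Fr₁ = V₁/√(g·y₁) = 27.8/√(32.2×2.41) = 3.16.
By Bélanger, y₂/y₁ = ½[√(1 + 8Fr₁²) − 1] = ½[√80.67 − 1] = 3.99.
y₂ = 3.99 × 2.41 = 9.62 ft.
Tailwater y_tw = 13.2 ft: y_tw > y₂, so the jump is submerged.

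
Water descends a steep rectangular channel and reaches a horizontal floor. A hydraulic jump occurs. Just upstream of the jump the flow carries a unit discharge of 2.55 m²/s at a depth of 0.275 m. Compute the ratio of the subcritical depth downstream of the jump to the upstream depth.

y₂/y₁ = 7.50

V₁ = q/y₁ = 2.55/0.275 = 9.27 m/s. Fr₁ = V₁/√(g·y₁) = 9.27/√(9.81×0.275) = 5.65.
Sequent-depth ratio: y₂/y₁ = ½[√(1 + 8Fr₁²) − 1] = ½[√256.0 − 1] = 7.50.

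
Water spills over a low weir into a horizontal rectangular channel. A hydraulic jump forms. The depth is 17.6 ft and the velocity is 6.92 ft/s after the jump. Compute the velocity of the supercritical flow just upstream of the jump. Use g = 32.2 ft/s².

V₁ = 47.0 ft/s

Fr₂ = V₂/√(g·y₂) = 6.92/√(32.2×17.6) = 0.291.
From the momentum equation (using Fr₂), y₁/y₂ = ½[√(1 + 8Fr₂²) − 1] = ½[√1.676 − 1] = 0.147.
y₁ = 0.147 × 17.6 = 2.59 ft.
V₁ = q/y₁ = 122/2.59 = 47.0 ft/s.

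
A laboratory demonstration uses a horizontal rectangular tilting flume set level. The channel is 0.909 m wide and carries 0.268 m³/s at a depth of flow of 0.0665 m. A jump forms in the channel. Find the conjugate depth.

y₂ = 0.484 m

q = Q/b = 0.268/0.909 = 0.295 m²/s; V₁ = q/y₁ = 4.43 m/s. Fr₁ = V₁/√(g·y₁) = 5.49.
Bélanger equation: y₂/y₁ = ½[√(1 + 8Fr₁²) − 1] = ½[√242.0 − 1] = 7.28.
y₂ = 7.28 × 0.0665 = 0.484 m.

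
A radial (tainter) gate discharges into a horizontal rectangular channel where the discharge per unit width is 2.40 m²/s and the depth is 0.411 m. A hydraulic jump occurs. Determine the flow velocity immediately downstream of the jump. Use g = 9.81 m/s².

V₂ = 1.60 m/s

V₁ = q/y₁ = 2.40/0.411 = 5.84 m/s. Fr₁ = V₁/√(g·y₁) = 5.84/√(9.81×0.411) = 2.91.
From the momentum equation for a rectangular channel, y₂/y₁ = ½[√(1 + 8Fr₁²) − 1] = ½[√68.66 − 1] = 3.64.
y₂ = 3.64 × 0.411 = 1.50 m.
V₂ = q/y₂ = 2.40/1.50 = 1.60 m/s.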